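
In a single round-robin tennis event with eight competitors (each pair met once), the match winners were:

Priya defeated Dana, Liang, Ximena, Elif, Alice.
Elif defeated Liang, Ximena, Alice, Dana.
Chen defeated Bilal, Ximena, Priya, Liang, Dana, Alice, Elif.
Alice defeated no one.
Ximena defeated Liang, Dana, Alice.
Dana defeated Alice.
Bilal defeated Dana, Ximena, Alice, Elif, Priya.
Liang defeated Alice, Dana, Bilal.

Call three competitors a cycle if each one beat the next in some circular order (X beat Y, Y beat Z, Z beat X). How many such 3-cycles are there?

Win totals: Dana 1, Priya 5, Elif 4, Chen 7, Ximena 3, Alice 0, Liang 3, Bilal 5.
A competitor with w wins dominates both others in C(w,2) triples; summing gives 0 + 10 + 6 + 21 + 3 + 0 + 3 + 10 = 53 transitive triples.
Total triples C(8,3) = 56, so cyclic triples = 56 − 53 = 3.

3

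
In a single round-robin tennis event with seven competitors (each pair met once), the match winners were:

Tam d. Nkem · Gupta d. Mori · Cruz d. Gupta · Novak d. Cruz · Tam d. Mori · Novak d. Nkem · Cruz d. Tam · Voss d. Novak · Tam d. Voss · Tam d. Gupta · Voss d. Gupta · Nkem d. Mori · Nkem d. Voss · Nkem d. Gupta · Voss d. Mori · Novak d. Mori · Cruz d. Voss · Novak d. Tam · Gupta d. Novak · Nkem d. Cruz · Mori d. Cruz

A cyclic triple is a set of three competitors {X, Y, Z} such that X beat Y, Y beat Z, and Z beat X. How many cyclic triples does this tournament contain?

Win totals: Novak 4, Gupta 2, Voss 3, Cruz 3, Tam 4, Nkem 4, Mori 1.
A competitor with w wins dominates both others in C(w,2) triples; summing gives 6 + 1 + 3 + 3 + 6 + 6 + 0 = 25 transitive triples.
Total triples C(7,3) = 35, so cyclic triples = 35 − 25 = 10.

10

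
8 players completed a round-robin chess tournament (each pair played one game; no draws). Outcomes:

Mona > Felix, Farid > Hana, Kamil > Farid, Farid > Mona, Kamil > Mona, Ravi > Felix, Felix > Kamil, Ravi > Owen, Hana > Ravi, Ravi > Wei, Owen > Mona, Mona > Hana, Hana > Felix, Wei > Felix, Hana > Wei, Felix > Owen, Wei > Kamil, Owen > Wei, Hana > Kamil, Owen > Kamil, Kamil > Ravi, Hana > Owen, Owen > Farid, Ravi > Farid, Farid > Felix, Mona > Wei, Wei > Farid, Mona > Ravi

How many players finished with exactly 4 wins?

3

Win totals: Farid 3, Mona 4, Felix 2, Owen 4, Hana 5, Ravi 4, Wei 3, Kamil 3.
Exactly 4: Mona, Owen, Ravi — 3 players.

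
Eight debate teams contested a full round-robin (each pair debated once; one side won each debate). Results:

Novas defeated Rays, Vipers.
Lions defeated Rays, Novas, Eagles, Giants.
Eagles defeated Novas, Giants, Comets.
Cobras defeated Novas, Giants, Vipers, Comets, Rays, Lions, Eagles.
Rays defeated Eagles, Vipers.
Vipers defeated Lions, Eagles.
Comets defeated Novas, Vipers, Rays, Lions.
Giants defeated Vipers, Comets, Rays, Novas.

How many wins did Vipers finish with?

Vipers' results: beat Lions, Eagles; lost to Giants, Cobras, Rays, Comets, Novas.
That is 2 wins.

2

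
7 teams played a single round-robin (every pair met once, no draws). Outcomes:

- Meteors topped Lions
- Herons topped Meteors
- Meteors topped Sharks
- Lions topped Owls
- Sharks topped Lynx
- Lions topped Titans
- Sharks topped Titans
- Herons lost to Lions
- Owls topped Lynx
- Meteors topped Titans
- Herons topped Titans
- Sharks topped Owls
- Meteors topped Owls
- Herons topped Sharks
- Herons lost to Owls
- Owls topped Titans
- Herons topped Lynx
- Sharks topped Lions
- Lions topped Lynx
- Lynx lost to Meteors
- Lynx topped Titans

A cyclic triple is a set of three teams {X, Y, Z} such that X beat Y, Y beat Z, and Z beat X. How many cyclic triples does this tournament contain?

4

Win totals: Owls 3, Meteors 5, Titans 0, Herons 4, Lynx 1, Lions 4, Sharks 4.
A team with w wins dominates both others in C(w,2) triples; summing gives 3 + 10 + 0 + 6 + 0 + 6 + 6 = 31 transitive triples.
Total triples C(7,3) = 35, so cyclic triples = 35 − 31 = 4.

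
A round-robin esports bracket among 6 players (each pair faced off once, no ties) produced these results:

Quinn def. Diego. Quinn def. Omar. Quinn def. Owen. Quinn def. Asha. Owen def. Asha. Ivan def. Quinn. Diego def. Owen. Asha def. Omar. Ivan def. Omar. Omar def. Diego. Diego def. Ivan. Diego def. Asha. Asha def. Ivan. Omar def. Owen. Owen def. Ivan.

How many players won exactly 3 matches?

Win totals: Diego 3, Owen 2, Asha 2, Ivan 2, Omar 2, Quinn 4.
Exactly 3: Diego — 1 player.

1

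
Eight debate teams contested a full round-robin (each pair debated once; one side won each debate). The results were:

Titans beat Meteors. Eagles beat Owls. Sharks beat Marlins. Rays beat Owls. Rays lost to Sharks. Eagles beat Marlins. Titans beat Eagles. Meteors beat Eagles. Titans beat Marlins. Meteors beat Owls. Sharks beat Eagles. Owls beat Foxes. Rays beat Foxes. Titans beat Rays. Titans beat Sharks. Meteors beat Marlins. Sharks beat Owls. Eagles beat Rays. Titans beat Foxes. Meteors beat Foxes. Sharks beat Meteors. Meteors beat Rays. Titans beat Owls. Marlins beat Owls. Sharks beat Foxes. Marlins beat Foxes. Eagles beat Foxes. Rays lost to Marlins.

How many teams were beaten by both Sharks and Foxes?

0

Sharks beat: Foxes, Marlins, Rays, Eagles, Meteors, Owls.
Foxes beat: no one.
No one was beaten by both.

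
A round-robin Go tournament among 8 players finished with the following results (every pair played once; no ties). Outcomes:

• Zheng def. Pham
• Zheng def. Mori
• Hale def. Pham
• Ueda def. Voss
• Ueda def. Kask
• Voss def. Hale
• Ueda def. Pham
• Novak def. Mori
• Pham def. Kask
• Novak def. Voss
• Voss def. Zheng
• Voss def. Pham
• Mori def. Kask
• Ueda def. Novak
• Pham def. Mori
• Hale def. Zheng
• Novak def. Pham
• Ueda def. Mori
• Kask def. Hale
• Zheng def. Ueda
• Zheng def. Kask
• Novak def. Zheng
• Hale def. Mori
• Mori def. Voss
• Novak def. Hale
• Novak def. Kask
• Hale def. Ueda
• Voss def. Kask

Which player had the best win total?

Novak

Win totals: Voss 4, Hale 4, Pham 2, Kask 1, Novak 6, Zheng 4, Ueda 5, Mori 2.
Novak leads with 6 wins (next highest: 5).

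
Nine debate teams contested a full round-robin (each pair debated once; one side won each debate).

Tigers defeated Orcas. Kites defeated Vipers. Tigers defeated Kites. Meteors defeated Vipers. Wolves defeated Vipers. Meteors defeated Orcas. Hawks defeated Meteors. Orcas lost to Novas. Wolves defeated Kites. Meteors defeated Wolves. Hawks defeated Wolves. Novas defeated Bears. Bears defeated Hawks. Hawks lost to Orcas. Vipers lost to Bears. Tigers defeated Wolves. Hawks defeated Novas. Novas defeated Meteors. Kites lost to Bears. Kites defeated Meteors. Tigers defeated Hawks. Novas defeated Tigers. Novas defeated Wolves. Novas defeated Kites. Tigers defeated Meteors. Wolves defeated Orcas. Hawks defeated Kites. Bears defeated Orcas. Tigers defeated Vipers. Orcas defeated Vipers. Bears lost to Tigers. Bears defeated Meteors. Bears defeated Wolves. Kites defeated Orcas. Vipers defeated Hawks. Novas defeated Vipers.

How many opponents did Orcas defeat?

Orcas' results: beat Vipers, Hawks; lost to Tigers, Wolves, Meteors, Bears, Kites, Novas.
That is 2 wins.

2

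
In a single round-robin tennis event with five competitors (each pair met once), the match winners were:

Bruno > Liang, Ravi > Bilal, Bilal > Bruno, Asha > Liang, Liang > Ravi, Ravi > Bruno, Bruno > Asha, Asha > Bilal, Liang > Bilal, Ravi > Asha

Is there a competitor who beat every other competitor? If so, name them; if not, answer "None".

Highest win total is Ravi with 3 (out of 4 possible).
Ravi lost to Liang, so no competitor went undefeated.

None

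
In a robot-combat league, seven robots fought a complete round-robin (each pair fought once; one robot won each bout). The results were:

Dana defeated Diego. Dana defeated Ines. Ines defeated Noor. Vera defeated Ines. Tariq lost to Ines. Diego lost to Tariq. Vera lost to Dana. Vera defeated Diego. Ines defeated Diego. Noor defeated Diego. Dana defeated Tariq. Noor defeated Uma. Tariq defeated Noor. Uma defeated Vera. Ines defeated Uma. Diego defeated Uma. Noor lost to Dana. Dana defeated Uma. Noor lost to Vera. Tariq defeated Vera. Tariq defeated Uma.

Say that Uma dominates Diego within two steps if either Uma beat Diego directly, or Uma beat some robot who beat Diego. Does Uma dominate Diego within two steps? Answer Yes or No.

Yes

Uma did not beat Diego directly.
Uma beat Vera. Of those, Vera beat Diego.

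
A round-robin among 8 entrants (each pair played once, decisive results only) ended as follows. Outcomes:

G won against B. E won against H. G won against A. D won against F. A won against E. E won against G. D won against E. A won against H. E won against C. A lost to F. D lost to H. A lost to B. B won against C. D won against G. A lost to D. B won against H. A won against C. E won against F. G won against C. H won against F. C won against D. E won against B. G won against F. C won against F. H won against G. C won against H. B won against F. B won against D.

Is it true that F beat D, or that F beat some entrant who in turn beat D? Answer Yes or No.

No

F did not beat D directly.
F beat A, but each of them lost to D. No two-step path.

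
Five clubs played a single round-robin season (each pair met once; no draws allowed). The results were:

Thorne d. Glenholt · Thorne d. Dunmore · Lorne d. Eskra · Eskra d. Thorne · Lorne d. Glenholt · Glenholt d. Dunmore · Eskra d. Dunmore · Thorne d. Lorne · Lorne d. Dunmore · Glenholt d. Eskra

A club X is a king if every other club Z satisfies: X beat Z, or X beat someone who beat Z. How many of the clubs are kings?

Eskra reaches everyone (king).
Dunmore cannot reach Eskra, Glenholt, Lorne, Thorne in two steps.
Glenholt cannot reach Lorne in two steps.
Lorne reaches everyone (king).
Thorne reaches everyone (king).
Kings: Eskra, Lorne, Thorne — 3.

3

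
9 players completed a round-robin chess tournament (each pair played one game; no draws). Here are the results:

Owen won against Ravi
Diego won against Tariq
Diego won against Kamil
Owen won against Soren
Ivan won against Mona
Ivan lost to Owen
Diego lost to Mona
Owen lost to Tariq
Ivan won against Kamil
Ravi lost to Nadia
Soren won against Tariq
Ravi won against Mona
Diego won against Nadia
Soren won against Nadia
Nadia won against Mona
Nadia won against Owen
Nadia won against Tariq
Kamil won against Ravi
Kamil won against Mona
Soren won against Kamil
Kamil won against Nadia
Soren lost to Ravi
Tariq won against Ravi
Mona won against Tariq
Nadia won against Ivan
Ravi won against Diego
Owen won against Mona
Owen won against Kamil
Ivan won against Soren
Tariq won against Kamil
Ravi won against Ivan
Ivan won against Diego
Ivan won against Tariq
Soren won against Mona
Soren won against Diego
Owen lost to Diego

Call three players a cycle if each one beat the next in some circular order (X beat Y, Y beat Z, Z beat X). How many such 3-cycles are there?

Win totals: Diego 4, Tariq 3, Kamil 3, Ivan 5, Owen 5, Nadia 5, Mona 2, Ravi 4, Soren 5.
A player with w wins dominates both others in C(w,2) triples; summing gives 6 + 3 + 3 + 10 + 10 + 10 + 1 + 6 + 10 = 59 transitive triples.
Total triples C(9,3) = 84, so cyclic triples = 84 − 59 = 25.

25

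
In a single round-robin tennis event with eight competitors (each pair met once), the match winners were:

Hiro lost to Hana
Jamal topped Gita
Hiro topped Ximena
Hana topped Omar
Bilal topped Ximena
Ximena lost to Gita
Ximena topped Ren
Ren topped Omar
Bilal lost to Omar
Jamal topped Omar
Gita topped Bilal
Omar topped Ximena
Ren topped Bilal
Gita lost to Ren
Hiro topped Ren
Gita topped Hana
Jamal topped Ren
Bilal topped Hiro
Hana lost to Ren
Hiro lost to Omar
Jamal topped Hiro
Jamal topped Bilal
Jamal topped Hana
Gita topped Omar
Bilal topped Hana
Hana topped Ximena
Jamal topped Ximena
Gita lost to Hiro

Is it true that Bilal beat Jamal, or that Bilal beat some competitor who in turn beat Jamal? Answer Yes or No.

No

Bilal did not beat Jamal directly.
Bilal beat Ximena, Hana, Hiro, but each of them lost to Jamal. No two-step path.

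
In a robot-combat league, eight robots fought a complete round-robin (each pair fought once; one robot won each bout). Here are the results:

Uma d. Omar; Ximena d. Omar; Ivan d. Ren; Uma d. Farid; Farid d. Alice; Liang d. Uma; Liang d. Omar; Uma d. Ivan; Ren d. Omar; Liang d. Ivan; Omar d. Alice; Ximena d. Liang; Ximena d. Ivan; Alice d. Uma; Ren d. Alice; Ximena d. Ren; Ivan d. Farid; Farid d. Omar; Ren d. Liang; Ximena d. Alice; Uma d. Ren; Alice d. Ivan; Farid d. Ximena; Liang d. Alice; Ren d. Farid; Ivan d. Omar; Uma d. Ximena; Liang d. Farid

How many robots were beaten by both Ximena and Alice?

1

Ximena beat: Omar, Ren, Alice, Liang, Ivan.
Alice beat: Uma, Ivan.
Both beat: Ivan — 1.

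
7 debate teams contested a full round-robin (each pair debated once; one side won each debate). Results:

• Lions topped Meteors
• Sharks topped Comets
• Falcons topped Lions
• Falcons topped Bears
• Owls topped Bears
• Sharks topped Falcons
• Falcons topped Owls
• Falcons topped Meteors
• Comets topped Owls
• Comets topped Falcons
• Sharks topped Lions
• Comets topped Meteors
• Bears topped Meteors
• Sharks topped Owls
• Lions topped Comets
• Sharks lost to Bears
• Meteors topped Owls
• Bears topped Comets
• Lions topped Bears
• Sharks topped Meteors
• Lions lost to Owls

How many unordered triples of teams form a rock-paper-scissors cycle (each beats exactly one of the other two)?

Win totals: Falcons 4, Bears 3, Meteors 1, Owls 2, Sharks 5, Comets 3, Lions 3.
A team with w wins dominates both others in C(w,2) triples; summing gives 6 + 3 + 0 + 1 + 10 + 3 + 3 = 26 transitive triples.
Total triples C(7,3) = 35, so cyclic triples = 35 − 26 = 9.

9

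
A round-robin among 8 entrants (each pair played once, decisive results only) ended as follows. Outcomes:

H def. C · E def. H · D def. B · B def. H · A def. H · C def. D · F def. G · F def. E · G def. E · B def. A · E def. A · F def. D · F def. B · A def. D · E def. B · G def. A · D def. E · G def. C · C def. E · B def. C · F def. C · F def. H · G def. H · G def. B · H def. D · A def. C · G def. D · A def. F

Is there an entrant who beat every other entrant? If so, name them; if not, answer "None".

Highest win total is G with 6 (out of 7 possible).
G lost to F, so no entrant went undefeated.

None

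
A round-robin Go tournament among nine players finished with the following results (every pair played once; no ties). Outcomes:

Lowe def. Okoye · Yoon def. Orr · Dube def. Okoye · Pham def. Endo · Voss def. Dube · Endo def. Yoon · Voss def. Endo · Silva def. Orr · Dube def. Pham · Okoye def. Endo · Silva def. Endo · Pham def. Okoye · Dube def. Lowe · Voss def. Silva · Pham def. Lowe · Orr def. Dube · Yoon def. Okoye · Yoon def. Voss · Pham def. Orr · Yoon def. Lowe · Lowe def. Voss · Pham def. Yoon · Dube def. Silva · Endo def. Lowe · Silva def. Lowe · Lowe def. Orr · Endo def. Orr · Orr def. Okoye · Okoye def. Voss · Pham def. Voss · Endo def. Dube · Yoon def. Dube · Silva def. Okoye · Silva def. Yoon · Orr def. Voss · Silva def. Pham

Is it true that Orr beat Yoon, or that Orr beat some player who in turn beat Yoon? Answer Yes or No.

Orr did not beat Yoon directly.
Orr beat Voss, Okoye, Dube, but each of them lost to Yoon. No two-step path.

No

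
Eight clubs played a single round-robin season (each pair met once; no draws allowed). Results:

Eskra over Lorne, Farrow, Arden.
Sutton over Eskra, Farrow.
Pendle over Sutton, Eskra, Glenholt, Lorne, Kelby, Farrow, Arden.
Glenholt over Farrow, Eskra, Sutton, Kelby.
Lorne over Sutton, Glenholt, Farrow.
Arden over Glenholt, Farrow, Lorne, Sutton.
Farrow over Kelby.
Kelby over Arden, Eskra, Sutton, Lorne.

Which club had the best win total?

Win totals: Farrow 1, Lorne 3, Sutton 2, Kelby 4, Eskra 3, Pendle 7, Glenholt 4, Arden 4.
Pendle leads with 7 wins (next highest: 4).

Pendle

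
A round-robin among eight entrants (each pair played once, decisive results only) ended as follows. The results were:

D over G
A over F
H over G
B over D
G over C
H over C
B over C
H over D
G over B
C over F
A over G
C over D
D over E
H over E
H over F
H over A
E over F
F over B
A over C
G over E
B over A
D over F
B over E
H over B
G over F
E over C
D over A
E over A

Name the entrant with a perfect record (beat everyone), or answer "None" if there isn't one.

H has 7 wins out of 7 opponents — a perfect record.

H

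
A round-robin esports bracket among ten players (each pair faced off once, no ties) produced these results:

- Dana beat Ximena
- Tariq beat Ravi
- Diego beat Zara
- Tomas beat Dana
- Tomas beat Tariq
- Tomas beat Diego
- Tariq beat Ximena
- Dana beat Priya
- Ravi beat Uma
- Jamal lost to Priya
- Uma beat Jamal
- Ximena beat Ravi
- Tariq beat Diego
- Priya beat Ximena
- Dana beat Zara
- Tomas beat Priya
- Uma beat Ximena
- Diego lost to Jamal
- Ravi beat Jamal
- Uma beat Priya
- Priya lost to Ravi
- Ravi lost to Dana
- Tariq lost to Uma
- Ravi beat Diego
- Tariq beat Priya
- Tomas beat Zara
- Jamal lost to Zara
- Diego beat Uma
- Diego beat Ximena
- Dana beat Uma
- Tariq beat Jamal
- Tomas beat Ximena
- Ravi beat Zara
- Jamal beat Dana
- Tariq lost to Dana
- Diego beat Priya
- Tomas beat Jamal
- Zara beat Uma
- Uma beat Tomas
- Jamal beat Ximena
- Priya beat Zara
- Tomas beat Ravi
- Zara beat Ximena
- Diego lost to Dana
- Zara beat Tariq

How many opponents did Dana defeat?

7

Dana's results: beat Diego, Priya, Zara, Ravi, Ximena, Uma, Tariq; lost to Tomas, Jamal.
That is 7 wins.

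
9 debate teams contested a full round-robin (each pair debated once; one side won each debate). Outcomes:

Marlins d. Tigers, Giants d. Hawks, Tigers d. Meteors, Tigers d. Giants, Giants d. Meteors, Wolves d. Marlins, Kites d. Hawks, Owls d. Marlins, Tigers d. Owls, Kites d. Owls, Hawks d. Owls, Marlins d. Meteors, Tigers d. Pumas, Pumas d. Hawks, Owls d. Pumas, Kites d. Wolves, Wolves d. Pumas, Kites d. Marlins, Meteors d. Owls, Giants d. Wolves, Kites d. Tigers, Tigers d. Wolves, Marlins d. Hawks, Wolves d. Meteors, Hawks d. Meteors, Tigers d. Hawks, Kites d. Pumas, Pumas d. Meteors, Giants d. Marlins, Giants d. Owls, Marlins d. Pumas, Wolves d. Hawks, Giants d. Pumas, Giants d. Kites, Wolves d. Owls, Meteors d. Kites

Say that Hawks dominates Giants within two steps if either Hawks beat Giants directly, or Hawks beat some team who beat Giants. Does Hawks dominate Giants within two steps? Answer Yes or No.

Hawks did not beat Giants directly.
Hawks beat Owls, Meteors, but each of them lost to Giants. No two-step path.

No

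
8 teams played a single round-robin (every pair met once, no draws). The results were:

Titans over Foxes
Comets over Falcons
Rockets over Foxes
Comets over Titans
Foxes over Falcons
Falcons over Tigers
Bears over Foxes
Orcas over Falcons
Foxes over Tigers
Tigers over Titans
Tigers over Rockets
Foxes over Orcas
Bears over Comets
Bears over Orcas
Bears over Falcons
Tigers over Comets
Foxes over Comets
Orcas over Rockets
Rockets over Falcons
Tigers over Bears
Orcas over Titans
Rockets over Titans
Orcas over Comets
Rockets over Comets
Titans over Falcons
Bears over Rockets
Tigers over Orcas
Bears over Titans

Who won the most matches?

Bears

Win totals: Titans 2, Bears 6, Orcas 4, Comets 2, Rockets 4, Tigers 5, Falcons 1, Foxes 4.
Bears leads with 6 wins (next highest: 5).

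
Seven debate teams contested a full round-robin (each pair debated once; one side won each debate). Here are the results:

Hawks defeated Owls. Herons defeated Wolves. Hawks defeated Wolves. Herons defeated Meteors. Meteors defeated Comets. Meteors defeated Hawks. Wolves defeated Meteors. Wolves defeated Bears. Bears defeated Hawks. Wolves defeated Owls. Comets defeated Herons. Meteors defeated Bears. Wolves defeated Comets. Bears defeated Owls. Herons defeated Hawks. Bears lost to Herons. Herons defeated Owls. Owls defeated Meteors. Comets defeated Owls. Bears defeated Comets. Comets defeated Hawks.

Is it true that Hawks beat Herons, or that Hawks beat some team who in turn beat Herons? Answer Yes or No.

No

Hawks did not beat Herons directly.
Hawks beat Owls, Wolves, but each of them lost to Herons. No two-step path.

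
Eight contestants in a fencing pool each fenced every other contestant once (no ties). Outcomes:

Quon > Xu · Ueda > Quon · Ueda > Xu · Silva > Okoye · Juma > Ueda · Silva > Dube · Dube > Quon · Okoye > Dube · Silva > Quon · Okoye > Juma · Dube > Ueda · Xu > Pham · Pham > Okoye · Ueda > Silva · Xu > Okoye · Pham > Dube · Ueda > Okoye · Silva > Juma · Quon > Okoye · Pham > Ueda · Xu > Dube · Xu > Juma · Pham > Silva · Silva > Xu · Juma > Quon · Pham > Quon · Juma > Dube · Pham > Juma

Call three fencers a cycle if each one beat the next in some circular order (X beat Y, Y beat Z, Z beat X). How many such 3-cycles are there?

13

Win totals: Pham 6, Xu 4, Quon 2, Dube 2, Silva 5, Ueda 4, Juma 3, Okoye 2.
A fencer with w wins dominates both others in C(w,2) triples; summing gives 15 + 6 + 1 + 1 + 10 + 6 + 3 + 1 = 43 transitive triples.
Total triples C(8,3) = 56, so cyclic triples = 56 − 43 = 13.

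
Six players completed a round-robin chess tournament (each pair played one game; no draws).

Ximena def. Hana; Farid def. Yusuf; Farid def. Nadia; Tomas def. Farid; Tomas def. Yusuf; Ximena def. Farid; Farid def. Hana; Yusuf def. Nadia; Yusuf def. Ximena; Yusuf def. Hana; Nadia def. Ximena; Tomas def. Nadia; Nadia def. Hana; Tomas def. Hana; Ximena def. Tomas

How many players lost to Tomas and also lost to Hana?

0

Tomas beat: Nadia, Yusuf, Farid, Hana.
Hana beat: no one.
No one was beaten by both.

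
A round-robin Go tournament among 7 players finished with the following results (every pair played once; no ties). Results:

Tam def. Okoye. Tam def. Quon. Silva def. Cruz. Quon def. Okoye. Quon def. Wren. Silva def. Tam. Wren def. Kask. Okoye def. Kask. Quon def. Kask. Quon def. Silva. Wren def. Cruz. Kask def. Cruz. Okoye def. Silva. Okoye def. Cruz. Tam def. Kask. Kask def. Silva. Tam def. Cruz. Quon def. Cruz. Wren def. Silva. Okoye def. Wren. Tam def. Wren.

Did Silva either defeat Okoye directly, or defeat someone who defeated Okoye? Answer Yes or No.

Silva did not beat Okoye directly.
Silva beat Tam, Cruz. Of those, Tam beat Okoye.

Yes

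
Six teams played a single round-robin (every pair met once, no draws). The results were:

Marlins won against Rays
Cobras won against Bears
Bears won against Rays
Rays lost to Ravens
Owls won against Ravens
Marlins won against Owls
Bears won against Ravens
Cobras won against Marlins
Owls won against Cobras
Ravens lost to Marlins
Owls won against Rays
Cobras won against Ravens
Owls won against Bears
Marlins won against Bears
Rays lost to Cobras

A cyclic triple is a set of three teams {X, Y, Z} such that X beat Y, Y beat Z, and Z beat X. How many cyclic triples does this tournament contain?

Win totals: Ravens 1, Cobras 4, Bears 2, Marlins 4, Owls 4, Rays 0.
A team with w wins dominates both others in C(w,2) triples; summing gives 0 + 6 + 1 + 6 + 6 + 0 = 19 transitive triples.
Total triples C(6,3) = 20, so cyclic triples = 20 − 19 = 1.

1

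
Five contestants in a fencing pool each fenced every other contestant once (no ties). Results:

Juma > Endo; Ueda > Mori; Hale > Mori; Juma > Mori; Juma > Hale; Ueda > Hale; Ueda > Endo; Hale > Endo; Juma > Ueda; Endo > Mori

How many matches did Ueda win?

Ueda's results: beat Mori, Endo, Hale; lost to Juma.
That is 3 wins.

3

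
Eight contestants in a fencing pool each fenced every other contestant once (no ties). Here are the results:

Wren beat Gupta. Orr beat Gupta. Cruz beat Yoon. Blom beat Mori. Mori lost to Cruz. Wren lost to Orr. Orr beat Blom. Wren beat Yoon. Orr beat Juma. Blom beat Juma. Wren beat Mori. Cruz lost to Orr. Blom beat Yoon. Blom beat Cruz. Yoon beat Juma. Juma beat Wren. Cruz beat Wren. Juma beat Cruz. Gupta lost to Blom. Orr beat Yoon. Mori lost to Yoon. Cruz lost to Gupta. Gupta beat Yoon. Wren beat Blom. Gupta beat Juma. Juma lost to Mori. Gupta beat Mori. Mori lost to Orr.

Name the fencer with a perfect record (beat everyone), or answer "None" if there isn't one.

Orr has 7 wins out of 7 opponents — a perfect record.

Orr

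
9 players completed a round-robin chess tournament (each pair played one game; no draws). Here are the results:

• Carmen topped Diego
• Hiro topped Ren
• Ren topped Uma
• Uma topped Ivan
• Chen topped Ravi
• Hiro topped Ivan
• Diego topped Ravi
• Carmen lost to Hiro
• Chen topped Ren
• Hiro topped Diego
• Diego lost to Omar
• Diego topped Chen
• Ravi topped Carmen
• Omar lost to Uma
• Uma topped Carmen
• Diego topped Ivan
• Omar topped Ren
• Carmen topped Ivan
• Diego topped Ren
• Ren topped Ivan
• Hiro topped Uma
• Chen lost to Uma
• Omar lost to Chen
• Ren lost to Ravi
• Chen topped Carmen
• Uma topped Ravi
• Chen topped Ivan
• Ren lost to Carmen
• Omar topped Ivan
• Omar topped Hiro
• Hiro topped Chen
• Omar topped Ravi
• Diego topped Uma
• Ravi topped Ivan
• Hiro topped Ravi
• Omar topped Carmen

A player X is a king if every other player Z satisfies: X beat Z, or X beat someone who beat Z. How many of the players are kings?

4

Ravi cannot reach Omar, Hiro, Chen in two steps.
Uma reaches everyone (king).
Omar reaches everyone (king).
Ren cannot reach Hiro, Diego in two steps.
Carmen cannot reach Omar, Hiro in two steps.
Hiro reaches everyone (king).
Chen reaches everyone (king).
Ivan cannot reach Ravi, Uma, Omar, Ren, Carmen, Hiro, Chen, Diego in two steps.
Diego cannot reach Hiro in two steps.
Kings: Uma, Omar, Hiro, Chen — 4.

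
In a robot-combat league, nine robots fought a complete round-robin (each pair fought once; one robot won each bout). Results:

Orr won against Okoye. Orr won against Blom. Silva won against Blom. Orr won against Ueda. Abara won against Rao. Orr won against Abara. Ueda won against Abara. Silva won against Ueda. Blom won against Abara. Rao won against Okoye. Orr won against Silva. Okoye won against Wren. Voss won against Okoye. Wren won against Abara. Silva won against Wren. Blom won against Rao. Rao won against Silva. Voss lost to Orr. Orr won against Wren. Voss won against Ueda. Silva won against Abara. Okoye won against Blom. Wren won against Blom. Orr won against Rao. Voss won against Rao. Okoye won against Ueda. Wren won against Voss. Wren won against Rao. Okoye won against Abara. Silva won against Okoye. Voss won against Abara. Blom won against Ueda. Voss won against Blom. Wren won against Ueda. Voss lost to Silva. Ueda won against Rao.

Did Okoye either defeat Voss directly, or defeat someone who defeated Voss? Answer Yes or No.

Okoye did not beat Voss directly.
Okoye beat Abara, Ueda, Wren, Blom. Of those, Wren beat Voss.

Yes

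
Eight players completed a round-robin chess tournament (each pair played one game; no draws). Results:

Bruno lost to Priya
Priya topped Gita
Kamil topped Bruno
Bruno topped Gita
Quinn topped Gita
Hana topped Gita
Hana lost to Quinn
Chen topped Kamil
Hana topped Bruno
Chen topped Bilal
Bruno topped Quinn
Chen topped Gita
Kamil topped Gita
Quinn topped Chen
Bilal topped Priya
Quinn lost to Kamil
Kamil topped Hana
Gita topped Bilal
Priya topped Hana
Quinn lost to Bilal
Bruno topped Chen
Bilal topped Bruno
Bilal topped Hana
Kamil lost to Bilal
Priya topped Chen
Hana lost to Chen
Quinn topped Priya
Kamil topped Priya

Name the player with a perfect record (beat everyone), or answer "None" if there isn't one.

None

Highest win total is Kamil with 5 (out of 7 possible).
Kamil lost to Chen, Bilal, so no player went undefeated.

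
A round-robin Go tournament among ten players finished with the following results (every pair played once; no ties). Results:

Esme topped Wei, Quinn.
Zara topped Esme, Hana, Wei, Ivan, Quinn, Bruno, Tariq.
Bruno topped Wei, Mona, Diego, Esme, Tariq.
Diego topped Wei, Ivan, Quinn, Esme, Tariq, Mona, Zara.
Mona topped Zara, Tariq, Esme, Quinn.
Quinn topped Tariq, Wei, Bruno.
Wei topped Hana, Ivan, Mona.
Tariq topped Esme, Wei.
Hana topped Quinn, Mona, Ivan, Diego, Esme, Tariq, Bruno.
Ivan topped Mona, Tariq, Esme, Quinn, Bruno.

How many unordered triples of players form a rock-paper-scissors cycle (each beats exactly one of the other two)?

Win totals: Zara 7, Tariq 2, Mona 4, Quinn 3, Hana 7, Bruno 5, Diego 7, Esme 2, Ivan 5, Wei 3.
A player with w wins dominates both others in C(w,2) triples; summing gives 21 + 1 + 6 + 3 + 21 + 10 + 21 + 1 + 10 + 3 = 97 transitive triples.
Total triples C(10,3) = 120, so cyclic triples = 120 − 97 = 23.

23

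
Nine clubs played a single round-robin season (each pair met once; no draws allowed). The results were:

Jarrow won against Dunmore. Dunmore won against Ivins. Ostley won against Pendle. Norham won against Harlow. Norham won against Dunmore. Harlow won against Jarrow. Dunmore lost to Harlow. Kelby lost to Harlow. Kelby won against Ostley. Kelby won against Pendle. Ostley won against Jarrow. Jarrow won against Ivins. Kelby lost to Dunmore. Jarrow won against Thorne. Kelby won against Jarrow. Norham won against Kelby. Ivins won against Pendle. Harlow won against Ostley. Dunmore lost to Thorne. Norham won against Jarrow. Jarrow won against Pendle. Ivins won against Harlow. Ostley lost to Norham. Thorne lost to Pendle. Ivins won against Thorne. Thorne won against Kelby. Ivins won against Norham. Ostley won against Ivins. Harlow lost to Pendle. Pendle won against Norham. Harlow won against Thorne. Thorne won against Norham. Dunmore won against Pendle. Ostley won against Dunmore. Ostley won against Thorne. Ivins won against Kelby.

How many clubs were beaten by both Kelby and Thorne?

Kelby beat: Pendle, Ostley, Jarrow.
Thorne beat: Kelby, Dunmore, Norham.
No one was beaten by both.

0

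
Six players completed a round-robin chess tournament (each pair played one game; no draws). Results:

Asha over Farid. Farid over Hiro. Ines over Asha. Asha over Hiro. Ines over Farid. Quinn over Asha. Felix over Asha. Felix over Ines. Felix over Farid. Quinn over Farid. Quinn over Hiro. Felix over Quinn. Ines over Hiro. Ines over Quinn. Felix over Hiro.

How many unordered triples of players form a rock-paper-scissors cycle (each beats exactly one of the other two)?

0

Win totals: Felix 5, Ines 4, Hiro 0, Quinn 3, Farid 1, Asha 2.
A player with w wins dominates both others in C(w,2) triples; summing gives 10 + 6 + 0 + 3 + 0 + 1 = 20 transitive triples.
Total triples C(6,3) = 20, so cyclic triples = 20 − 20 = 0.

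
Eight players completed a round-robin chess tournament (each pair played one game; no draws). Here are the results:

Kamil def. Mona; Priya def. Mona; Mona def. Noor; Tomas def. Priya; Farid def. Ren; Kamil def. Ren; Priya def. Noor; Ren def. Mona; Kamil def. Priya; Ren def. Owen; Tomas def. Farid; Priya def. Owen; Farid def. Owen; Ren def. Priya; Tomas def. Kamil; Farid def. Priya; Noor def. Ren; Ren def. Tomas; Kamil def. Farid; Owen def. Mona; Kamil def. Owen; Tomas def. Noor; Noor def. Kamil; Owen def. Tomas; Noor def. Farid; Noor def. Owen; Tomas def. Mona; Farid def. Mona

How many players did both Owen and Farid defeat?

Owen beat: Tomas, Mona.
Farid beat: Ren, Owen, Mona, Priya.
Both beat: Mona — 1.

1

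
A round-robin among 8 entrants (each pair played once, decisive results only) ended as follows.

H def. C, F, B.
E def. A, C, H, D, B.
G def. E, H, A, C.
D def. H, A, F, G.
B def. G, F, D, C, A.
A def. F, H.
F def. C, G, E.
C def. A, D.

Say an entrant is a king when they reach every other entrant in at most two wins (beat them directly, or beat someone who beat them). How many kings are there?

6

A cannot reach D in two steps.
B reaches everyone (king).
C cannot reach B, E in two steps.
D reaches everyone (king).
E reaches everyone (king).
F reaches everyone (king).
G reaches everyone (king).
H reaches everyone (king).
Kings: B, D, E, F, G, H — 6.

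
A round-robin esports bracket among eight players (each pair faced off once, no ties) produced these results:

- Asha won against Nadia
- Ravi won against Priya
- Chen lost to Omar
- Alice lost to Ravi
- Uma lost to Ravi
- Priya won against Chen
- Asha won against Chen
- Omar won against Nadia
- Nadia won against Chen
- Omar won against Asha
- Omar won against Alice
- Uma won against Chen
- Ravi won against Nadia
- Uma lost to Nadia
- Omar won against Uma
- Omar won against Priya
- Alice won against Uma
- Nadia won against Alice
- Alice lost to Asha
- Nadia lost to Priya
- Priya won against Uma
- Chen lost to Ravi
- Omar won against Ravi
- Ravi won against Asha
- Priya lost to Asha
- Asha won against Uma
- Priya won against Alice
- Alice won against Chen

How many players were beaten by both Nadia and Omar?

Nadia beat: Alice, Uma, Chen.
Omar beat: Priya, Alice, Uma, Chen, Asha, Ravi, Nadia.
Both beat: Alice, Uma, Chen — 3.

3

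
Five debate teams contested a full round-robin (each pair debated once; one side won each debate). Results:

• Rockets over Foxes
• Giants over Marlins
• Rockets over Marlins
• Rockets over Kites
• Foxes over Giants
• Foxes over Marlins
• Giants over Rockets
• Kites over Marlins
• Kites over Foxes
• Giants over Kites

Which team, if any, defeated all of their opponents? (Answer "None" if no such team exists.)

None

Highest win total is Rockets with 3 (out of 4 possible).
Rockets lost to Giants, so no team went undefeated.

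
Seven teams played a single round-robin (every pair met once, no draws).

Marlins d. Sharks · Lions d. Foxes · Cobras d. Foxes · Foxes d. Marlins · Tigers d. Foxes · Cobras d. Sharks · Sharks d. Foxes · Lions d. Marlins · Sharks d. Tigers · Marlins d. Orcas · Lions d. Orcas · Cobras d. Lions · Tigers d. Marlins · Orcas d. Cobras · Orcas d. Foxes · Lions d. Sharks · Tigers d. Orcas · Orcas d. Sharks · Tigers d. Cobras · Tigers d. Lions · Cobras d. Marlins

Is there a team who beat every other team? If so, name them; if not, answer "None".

None

Highest win total is Tigers with 5 (out of 6 possible).
Tigers lost to Sharks, so no team went undefeated.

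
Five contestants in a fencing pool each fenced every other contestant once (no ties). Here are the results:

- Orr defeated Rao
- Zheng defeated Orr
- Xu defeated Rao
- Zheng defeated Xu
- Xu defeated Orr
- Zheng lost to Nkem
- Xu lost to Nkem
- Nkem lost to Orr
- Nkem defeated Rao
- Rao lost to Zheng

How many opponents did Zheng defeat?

Zheng's results: beat Xu, Rao, Orr; lost to Nkem.
That is 3 wins.

3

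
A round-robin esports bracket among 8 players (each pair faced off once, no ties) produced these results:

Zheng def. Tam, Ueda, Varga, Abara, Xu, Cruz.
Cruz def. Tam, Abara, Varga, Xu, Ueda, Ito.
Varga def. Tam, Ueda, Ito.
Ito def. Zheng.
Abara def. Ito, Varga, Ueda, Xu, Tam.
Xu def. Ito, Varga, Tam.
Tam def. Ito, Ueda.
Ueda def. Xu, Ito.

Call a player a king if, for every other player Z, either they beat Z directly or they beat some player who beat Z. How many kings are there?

3

Cruz reaches everyone (king).
Xu cannot reach Cruz, Abara in two steps.
Ueda cannot reach Cruz, Abara in two steps.
Abara cannot reach Cruz in two steps.
Ito reaches everyone (king).
Tam cannot reach Cruz, Abara, Varga in two steps.
Zheng reaches everyone (king).
Varga cannot reach Cruz, Abara in two steps.
Kings: Cruz, Ito, Zheng — 3.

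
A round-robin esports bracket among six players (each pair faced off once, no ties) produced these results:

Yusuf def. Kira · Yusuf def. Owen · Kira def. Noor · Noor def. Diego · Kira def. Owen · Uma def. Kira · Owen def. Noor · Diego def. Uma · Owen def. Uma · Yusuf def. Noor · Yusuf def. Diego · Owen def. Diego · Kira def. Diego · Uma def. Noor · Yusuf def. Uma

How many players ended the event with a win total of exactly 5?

Win totals: Yusuf 5, Uma 2, Diego 1, Noor 1, Owen 3, Kira 3.
Exactly 5: Yusuf — 1 player.

1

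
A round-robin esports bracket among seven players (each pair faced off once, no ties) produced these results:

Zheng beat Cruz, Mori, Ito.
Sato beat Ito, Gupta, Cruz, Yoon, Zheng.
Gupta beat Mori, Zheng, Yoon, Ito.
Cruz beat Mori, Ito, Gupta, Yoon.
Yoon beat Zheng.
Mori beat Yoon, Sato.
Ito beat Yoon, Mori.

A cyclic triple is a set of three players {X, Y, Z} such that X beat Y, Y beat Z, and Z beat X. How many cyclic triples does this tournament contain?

8

Win totals: Ito 2, Zheng 3, Gupta 4, Yoon 1, Mori 2, Sato 5, Cruz 4.
A player with w wins dominates both others in C(w,2) triples; summing gives 1 + 3 + 6 + 0 + 1 + 10 + 6 = 27 transitive triples.
Total triples C(7,3) = 35, so cyclic triples = 35 − 27 = 8.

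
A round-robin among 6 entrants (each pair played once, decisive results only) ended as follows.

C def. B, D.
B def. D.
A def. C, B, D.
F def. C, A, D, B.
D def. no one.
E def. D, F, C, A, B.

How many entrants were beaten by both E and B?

E beat: A, B, C, D, F.
B beat: D.
Both beat: D — 1.

1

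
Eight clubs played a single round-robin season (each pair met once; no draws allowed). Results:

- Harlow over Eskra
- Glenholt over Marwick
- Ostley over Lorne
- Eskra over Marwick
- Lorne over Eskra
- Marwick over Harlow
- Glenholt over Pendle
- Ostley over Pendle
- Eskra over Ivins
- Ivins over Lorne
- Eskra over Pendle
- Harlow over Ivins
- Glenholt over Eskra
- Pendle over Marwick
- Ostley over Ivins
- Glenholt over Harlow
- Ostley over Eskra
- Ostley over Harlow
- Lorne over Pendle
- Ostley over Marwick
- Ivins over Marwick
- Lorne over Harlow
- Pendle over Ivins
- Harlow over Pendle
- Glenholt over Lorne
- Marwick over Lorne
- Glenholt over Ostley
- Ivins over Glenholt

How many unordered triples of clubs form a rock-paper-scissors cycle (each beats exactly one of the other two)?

Win totals: Ivins 3, Ostley 6, Pendle 2, Harlow 3, Marwick 2, Lorne 3, Glenholt 6, Eskra 3.
A club with w wins dominates both others in C(w,2) triples; summing gives 3 + 15 + 1 + 3 + 1 + 3 + 15 + 3 = 44 transitive triples.
Total triples C(8,3) = 56, so cyclic triples = 56 − 44 = 12.

12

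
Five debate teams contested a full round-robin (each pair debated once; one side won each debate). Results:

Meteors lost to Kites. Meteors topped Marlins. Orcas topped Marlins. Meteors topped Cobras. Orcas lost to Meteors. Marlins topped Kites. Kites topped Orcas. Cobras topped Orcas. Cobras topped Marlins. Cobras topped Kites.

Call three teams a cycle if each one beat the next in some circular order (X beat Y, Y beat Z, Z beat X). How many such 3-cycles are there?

3

Of the C(5,3) = 10 triples, the cyclic ones are: {Cobras, Meteors, Kites}; {Meteors, Kites, Marlins}; {Orcas, Kites, Marlins}.
That is 3.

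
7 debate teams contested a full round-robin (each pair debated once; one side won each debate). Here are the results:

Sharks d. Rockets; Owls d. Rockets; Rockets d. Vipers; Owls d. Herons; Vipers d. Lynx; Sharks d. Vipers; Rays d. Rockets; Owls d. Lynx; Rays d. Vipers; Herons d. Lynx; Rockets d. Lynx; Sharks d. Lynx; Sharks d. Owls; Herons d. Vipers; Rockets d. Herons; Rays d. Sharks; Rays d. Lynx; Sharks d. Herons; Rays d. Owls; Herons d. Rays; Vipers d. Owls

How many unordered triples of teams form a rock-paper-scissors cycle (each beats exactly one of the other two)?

5

Win totals: Vipers 2, Lynx 0, Herons 3, Sharks 5, Rays 5, Rockets 3, Owls 3.
A team with w wins dominates both others in C(w,2) triples; summing gives 1 + 0 + 3 + 10 + 10 + 3 + 3 = 30 transitive triples.
Total triples C(7,3) = 35, so cyclic triples = 35 − 30 = 5.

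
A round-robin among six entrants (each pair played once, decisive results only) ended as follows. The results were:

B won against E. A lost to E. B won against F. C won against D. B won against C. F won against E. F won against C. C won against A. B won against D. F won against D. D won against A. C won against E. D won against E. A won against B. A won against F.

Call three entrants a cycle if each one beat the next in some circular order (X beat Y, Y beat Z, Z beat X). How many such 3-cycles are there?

Of the C(6,3) = 20 triples, the cyclic ones are: {A, B, C}; {A, B, D}; {A, B, E}; {A, C, F}; {A, D, F}; {A, E, F}.
That is 6.

6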